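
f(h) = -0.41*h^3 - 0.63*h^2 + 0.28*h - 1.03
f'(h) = -1.23*h^2 - 1.26*h + 0.28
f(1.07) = -1.95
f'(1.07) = -2.48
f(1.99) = -6.20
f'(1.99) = -7.10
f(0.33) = -1.02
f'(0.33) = -0.27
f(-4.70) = 26.30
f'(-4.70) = -20.97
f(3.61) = -27.52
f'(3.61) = -20.30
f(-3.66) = 9.61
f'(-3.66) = -11.58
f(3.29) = -21.53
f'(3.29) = -17.18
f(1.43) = -3.12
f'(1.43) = -4.04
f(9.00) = -348.43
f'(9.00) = -110.69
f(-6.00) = 63.17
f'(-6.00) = -36.44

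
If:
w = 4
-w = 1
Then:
No Solution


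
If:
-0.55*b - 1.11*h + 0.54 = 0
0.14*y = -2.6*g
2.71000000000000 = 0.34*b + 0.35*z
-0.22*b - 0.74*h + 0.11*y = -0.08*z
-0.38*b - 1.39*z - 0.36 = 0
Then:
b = 11.46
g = 0.51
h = -5.19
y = -9.54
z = -3.39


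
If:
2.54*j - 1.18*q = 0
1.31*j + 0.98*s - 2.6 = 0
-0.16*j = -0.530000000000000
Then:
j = 3.31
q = 7.13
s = -1.77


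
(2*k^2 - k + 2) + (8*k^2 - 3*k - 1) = 10*k^2 - 4*k + 1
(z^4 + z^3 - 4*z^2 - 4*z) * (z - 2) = z^5 - z^4 - 6*z^3 + 4*z^2 + 8*z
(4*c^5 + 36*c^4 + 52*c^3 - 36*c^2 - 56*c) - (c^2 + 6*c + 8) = 4*c^5 + 36*c^4 + 52*c^3 - 37*c^2 - 62*c - 8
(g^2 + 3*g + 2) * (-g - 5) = -g^3 - 8*g^2 - 17*g - 10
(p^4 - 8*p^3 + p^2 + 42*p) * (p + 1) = p^5 - 7*p^4 - 7*p^3 + 43*p^2 + 42*p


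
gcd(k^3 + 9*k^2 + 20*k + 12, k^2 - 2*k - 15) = 1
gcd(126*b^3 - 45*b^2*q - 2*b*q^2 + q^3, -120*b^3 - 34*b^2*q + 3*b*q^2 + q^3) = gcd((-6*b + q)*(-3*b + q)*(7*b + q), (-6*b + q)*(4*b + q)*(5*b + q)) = -6*b + q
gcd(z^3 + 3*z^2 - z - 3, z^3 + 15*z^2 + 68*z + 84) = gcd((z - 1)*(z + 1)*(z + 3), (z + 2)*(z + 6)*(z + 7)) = 1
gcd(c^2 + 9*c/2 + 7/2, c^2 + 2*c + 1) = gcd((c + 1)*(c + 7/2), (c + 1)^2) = c + 1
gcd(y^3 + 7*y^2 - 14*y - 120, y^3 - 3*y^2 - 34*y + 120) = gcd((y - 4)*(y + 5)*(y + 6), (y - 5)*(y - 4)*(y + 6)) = y^2 + 2*y - 24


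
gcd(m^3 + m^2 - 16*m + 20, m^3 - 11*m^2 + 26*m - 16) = m - 2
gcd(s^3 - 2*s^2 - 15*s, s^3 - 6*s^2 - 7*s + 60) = s^2 - 2*s - 15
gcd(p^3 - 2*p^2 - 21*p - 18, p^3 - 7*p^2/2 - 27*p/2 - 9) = p^2 - 5*p - 6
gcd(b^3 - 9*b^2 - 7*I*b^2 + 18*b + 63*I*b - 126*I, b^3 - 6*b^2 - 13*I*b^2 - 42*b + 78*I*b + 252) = b^2 + b*(-6 - 7*I) + 42*I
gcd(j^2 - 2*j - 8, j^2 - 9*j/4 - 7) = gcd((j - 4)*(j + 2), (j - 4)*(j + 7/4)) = j - 4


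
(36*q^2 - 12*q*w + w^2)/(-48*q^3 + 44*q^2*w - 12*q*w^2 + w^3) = (-6*q + w)/(8*q^2 - 6*q*w + w^2)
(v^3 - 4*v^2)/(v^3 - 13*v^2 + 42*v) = v*(v - 4)/(v^2 - 13*v + 42)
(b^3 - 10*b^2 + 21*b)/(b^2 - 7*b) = b - 3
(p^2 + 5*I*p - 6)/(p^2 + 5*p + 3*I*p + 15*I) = (p + 2*I)/(p + 5)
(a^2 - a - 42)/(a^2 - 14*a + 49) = (a + 6)/(a - 7)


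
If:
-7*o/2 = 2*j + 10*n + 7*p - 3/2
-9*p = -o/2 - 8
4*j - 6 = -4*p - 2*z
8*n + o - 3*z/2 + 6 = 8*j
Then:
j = 105/142 - 175*z/284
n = 79/284 - 49*z/71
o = 297*z/142 - 164/71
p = 33*z/284 + 54/71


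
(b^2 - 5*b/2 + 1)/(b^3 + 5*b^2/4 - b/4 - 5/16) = 8*(b - 2)/(8*b^2 + 14*b + 5)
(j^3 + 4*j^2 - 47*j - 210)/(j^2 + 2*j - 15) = (j^2 - j - 42)/(j - 3)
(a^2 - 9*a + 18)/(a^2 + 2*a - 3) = (a^2 - 9*a + 18)/(a^2 + 2*a - 3)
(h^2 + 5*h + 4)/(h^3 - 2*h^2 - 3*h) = (h + 4)/(h*(h - 3))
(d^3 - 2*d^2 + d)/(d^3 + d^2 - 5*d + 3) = d/(d + 3)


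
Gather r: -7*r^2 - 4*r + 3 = -7*r^2 - 4*r + 3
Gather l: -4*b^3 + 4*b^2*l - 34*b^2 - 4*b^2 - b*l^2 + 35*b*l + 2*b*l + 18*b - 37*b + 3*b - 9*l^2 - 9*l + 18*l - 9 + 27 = -4*b^3 - 38*b^2 - 16*b + l^2*(-b - 9) + l*(4*b^2 + 37*b + 9) + 18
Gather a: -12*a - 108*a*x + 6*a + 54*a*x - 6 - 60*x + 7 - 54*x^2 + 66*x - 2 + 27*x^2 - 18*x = a*(-54*x - 6) - 27*x^2 - 12*x - 1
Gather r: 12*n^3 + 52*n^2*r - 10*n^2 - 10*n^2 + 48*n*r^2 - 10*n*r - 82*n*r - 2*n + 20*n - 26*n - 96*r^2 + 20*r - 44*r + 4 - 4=12*n^3 - 20*n^2 - 8*n + r^2*(48*n - 96) + r*(52*n^2 - 92*n - 24)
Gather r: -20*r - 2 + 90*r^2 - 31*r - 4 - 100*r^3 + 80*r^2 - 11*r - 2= -100*r^3 + 170*r^2 - 62*r - 8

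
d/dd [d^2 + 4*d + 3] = 2*d + 4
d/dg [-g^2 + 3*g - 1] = 3 - 2*g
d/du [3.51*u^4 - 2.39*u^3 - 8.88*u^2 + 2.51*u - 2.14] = 14.04*u^3 - 7.17*u^2 - 17.76*u + 2.51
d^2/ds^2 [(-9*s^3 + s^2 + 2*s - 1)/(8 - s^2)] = 14*(10*s^3 - 3*s^2 + 240*s - 8)/(s^6 - 24*s^4 + 192*s^2 - 512)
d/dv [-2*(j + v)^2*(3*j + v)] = 2*(-7*j - 3*v)*(j + v)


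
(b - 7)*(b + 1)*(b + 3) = b^3 - 3*b^2 - 25*b - 21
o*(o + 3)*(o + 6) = o^3 + 9*o^2 + 18*o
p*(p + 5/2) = p^2 + 5*p/2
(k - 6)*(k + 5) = k^2 - k - 30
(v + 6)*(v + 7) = v^2 + 13*v + 42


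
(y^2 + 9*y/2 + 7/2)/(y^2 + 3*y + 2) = (y + 7/2)/(y + 2)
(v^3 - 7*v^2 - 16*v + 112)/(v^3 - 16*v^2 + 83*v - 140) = (v + 4)/(v - 5)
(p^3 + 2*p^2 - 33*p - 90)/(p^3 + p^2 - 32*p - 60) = (p + 3)/(p + 2)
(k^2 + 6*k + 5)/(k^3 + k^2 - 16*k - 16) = (k + 5)/(k^2 - 16)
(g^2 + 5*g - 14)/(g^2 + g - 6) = (g + 7)/(g + 3)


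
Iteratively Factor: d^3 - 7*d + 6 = (d + 3)*(d^2 - 3*d + 2) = (d - 1)*(d + 3)*(d - 2)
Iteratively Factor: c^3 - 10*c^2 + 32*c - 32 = (c - 4)*(c^2 - 6*c + 8) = (c - 4)^2*(c - 2)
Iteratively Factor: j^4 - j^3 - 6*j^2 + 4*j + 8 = (j - 2)*(j^3 + j^2 - 4*j - 4) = (j - 2)*(j + 2)*(j^2 - j - 2) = (j - 2)^2*(j + 2)*(j + 1)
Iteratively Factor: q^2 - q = (q)*(q - 1)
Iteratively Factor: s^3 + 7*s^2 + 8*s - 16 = (s + 4)*(s^2 + 3*s - 4) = (s + 4)^2*(s - 1)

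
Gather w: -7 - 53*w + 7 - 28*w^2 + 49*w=-28*w^2 - 4*w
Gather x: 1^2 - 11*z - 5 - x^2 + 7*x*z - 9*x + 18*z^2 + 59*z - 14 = -x^2 + x*(7*z - 9) + 18*z^2 + 48*z - 18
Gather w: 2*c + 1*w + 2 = 2*c + w + 2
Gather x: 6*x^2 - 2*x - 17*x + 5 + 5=6*x^2 - 19*x + 10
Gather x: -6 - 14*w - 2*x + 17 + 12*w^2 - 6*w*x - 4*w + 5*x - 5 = 12*w^2 - 18*w + x*(3 - 6*w) + 6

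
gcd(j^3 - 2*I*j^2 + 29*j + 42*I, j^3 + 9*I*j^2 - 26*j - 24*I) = j^2 + 5*I*j - 6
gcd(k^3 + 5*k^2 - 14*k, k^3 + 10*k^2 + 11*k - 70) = k^2 + 5*k - 14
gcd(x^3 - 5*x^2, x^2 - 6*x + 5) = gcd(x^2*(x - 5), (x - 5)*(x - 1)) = x - 5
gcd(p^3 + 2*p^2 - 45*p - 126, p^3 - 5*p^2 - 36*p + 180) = p + 6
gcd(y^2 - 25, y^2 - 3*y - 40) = y + 5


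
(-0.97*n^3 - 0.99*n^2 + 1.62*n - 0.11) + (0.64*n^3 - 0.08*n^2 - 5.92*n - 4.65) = -0.33*n^3 - 1.07*n^2 - 4.3*n - 4.76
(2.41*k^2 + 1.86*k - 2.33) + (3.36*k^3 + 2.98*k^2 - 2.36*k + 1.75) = 3.36*k^3 + 5.39*k^2 - 0.5*k - 0.58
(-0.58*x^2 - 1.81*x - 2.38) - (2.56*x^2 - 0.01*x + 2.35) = -3.14*x^2 - 1.8*x - 4.73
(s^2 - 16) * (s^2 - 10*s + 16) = s^4 - 10*s^3 + 160*s - 256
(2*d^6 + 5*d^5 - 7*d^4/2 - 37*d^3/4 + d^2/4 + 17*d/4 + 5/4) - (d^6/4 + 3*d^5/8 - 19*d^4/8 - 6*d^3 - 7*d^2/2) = 7*d^6/4 + 37*d^5/8 - 9*d^4/8 - 13*d^3/4 + 15*d^2/4 + 17*d/4 + 5/4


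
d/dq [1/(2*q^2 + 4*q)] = (-q - 1)/(q^2*(q + 2)^2)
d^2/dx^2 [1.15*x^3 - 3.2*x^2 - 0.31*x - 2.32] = 6.9*x - 6.4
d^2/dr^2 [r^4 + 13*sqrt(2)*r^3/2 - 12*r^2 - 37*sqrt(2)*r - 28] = 12*r^2 + 39*sqrt(2)*r - 24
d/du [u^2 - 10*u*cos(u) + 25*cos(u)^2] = 10*u*sin(u) + 2*u - 25*sin(2*u) - 10*cos(u)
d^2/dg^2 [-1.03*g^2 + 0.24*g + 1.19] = -2.06000000000000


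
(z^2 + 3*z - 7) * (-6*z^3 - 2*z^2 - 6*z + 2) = -6*z^5 - 20*z^4 + 30*z^3 - 2*z^2 + 48*z - 14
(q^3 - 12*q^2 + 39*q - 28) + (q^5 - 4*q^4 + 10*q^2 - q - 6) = q^5 - 4*q^4 + q^3 - 2*q^2 + 38*q - 34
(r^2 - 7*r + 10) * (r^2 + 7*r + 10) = r^4 - 29*r^2 + 100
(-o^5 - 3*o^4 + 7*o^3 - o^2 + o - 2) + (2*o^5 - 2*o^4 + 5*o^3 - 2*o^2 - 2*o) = o^5 - 5*o^4 + 12*o^3 - 3*o^2 - o - 2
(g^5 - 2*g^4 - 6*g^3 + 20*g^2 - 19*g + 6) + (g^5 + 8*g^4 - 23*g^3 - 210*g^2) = 2*g^5 + 6*g^4 - 29*g^3 - 190*g^2 - 19*g + 6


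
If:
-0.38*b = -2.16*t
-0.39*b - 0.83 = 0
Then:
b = -2.13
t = -0.37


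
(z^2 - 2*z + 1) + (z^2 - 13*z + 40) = 2*z^2 - 15*z + 41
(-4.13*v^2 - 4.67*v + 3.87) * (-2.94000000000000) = 12.1422*v^2 + 13.7298*v - 11.3778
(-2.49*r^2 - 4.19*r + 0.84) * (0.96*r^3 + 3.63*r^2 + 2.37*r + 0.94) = -2.3904*r^5 - 13.0611*r^4 - 20.3046*r^3 - 9.2217*r^2 - 1.9478*r + 0.7896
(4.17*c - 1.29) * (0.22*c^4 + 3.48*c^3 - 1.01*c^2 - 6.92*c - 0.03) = 0.9174*c^5 + 14.2278*c^4 - 8.7009*c^3 - 27.5535*c^2 + 8.8017*c + 0.0387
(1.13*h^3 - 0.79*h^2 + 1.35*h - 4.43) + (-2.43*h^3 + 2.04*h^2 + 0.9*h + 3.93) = -1.3*h^3 + 1.25*h^2 + 2.25*h - 0.5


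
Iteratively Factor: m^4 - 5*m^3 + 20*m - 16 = (m + 2)*(m^3 - 7*m^2 + 14*m - 8) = (m - 4)*(m + 2)*(m^2 - 3*m + 2) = (m - 4)*(m - 1)*(m + 2)*(m - 2)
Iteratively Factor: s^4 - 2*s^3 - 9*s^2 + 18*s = (s - 2)*(s^3 - 9*s) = (s - 2)*(s + 3)*(s^2 - 3*s) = s*(s - 2)*(s + 3)*(s - 3)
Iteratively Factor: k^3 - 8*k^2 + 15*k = (k)*(k^2 - 8*k + 15) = k*(k - 3)*(k - 5)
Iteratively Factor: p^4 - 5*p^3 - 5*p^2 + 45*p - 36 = (p - 3)*(p^3 - 2*p^2 - 11*p + 12) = (p - 3)*(p - 1)*(p^2 - p - 12) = (p - 4)*(p - 3)*(p - 1)*(p + 3)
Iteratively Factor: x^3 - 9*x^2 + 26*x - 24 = (x - 2)*(x^2 - 7*x + 12) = (x - 3)*(x - 2)*(x - 4)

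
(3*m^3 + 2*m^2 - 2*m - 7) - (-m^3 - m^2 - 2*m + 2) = 4*m^3 + 3*m^2 - 9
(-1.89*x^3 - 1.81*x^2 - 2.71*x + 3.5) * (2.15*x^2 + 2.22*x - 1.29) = -4.0635*x^5 - 8.0873*x^4 - 7.4066*x^3 + 3.8437*x^2 + 11.2659*x - 4.515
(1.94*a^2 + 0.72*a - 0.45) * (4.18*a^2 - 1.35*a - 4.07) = 8.1092*a^4 + 0.3906*a^3 - 10.7488*a^2 - 2.3229*a + 1.8315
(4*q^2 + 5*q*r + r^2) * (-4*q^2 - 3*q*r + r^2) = -16*q^4 - 32*q^3*r - 15*q^2*r^2 + 2*q*r^3 + r^4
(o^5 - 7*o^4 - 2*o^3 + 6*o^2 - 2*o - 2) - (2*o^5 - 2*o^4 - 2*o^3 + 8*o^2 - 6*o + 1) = -o^5 - 5*o^4 - 2*o^2 + 4*o - 3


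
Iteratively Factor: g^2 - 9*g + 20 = (g - 5)*(g - 4)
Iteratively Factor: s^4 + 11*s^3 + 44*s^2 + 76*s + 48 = (s + 3)*(s^3 + 8*s^2 + 20*s + 16) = (s + 2)*(s + 3)*(s^2 + 6*s + 8) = (s + 2)*(s + 3)*(s + 4)*(s + 2)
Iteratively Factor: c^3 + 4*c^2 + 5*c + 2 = (c + 1)*(c^2 + 3*c + 2) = (c + 1)*(c + 2)*(c + 1)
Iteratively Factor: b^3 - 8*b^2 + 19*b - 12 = (b - 4)*(b^2 - 4*b + 3) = (b - 4)*(b - 3)*(b - 1)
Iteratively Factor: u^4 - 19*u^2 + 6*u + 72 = (u + 2)*(u^3 - 2*u^2 - 15*u + 36) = (u + 2)*(u + 4)*(u^2 - 6*u + 9) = (u - 3)*(u + 2)*(u + 4)*(u - 3)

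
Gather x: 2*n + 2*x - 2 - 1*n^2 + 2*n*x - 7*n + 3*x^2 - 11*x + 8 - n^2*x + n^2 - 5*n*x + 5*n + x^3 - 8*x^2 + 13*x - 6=x^3 - 5*x^2 + x*(-n^2 - 3*n + 4)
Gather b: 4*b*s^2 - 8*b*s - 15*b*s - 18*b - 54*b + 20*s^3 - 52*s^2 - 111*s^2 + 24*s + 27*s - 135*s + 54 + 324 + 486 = b*(4*s^2 - 23*s - 72) + 20*s^3 - 163*s^2 - 84*s + 864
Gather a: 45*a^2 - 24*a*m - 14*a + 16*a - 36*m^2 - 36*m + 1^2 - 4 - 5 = 45*a^2 + a*(2 - 24*m) - 36*m^2 - 36*m - 8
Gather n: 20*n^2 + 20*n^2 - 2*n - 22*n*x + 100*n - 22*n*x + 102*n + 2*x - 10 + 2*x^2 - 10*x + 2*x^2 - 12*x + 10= 40*n^2 + n*(200 - 44*x) + 4*x^2 - 20*x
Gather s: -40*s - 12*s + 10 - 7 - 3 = -52*s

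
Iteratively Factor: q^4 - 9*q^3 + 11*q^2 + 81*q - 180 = (q - 4)*(q^3 - 5*q^2 - 9*q + 45) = (q - 4)*(q - 3)*(q^2 - 2*q - 15) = (q - 5)*(q - 4)*(q - 3)*(q + 3)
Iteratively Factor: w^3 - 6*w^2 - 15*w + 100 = (w + 4)*(w^2 - 10*w + 25) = (w - 5)*(w + 4)*(w - 5)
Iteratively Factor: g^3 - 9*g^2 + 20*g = (g)*(g^2 - 9*g + 20) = g*(g - 4)*(g - 5)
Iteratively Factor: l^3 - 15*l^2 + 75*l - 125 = (l - 5)*(l^2 - 10*l + 25) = (l - 5)^2*(l - 5)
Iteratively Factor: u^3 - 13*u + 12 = (u - 3)*(u^2 + 3*u - 4) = (u - 3)*(u + 4)*(u - 1)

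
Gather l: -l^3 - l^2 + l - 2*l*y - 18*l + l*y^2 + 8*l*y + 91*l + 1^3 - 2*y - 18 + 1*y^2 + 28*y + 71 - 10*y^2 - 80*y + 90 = -l^3 - l^2 + l*(y^2 + 6*y + 74) - 9*y^2 - 54*y + 144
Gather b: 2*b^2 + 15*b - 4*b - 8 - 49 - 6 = 2*b^2 + 11*b - 63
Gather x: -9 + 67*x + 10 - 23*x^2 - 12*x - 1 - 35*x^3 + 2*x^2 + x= -35*x^3 - 21*x^2 + 56*x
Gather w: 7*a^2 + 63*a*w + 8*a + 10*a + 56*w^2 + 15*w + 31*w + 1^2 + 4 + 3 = 7*a^2 + 18*a + 56*w^2 + w*(63*a + 46) + 8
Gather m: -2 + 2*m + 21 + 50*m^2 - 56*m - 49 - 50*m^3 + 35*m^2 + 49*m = -50*m^3 + 85*m^2 - 5*m - 30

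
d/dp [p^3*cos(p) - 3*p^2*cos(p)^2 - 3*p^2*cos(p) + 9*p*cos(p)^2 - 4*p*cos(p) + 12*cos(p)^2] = -p^3*sin(p) + 3*p^2*sin(2*p) + 3*sqrt(2)*p^2*sin(p + pi/4) + 4*p*sin(p) - 9*p*sin(2*p) - 6*p*cos(p) - 3*p*cos(2*p) - 3*p - 12*sin(2*p) - 4*cos(p) + 9*cos(2*p)/2 + 9/2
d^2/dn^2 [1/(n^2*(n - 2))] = 2*(n^2 + 2*n*(n - 2) + 3*(n - 2)^2)/(n^4*(n - 2)^3)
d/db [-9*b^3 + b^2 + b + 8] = -27*b^2 + 2*b + 1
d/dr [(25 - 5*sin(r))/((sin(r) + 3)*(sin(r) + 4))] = 5*(sin(r)^2 - 10*sin(r) - 47)*cos(r)/((sin(r) + 3)^2*(sin(r) + 4)^2)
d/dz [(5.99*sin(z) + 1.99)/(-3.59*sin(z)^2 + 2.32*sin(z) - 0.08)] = (21.5041*sin(z)^2 + 14.2882*sin(z) - 5.096)*cos(z)/(12.8881*sin(z)^4 - 16.6576*sin(z)^3 + 5.9568*sin(z)^2 - 0.3712*sin(z) + 0.0064)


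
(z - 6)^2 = z^2 - 12*z + 36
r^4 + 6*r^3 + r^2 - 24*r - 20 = (r - 2)*(r + 1)*(r + 2)*(r + 5)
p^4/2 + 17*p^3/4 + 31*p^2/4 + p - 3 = (p/2 + 1)*(p - 1/2)*(p + 1)*(p + 6)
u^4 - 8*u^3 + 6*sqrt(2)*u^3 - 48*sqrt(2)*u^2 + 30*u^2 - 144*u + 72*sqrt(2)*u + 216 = (u - 6)*(u - 2)*(u + 3*sqrt(2))^2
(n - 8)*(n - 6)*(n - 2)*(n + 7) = n^4 - 9*n^3 - 36*n^2 + 436*n - 672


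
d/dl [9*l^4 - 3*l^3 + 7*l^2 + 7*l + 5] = 36*l^3 - 9*l^2 + 14*l + 7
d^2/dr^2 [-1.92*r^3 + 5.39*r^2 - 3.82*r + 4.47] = 10.78 - 11.52*r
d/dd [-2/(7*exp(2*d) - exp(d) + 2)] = (28*exp(d) - 2)*exp(d)/(7*exp(2*d) - exp(d) + 2)^2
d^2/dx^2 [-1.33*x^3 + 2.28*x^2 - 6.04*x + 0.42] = 4.56 - 7.98*x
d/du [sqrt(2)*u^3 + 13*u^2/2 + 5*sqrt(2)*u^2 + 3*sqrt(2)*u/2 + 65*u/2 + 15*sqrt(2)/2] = 3*sqrt(2)*u^2 + 13*u + 10*sqrt(2)*u + 3*sqrt(2)/2 + 65/2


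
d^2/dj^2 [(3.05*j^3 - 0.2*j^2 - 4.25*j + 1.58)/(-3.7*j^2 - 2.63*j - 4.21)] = (-5.6843418860808e-14*j^4 + 165.29921*j^3 - 351.09669*j^2 - 813.81441*j - 59.658994)/(50.653*j^6 + 108.0141*j^5 + 249.68229*j^4 + 263.996507*j^3 + 284.097957*j^2 + 139.843149*j + 74.618461)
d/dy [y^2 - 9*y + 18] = 2*y - 9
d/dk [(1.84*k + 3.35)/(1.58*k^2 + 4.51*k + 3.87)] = (2.9072*k^2 + 8.2984*k - (1.84*k + 3.35)*(3.16*k + 4.51) + 7.1208)/(1.58*k^2 + 4.51*k + 3.87)^2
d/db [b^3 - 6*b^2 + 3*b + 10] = 3*b^2 - 12*b + 3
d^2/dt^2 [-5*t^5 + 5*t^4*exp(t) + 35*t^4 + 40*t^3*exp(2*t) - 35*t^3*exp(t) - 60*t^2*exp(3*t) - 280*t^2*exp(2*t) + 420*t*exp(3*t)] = 5*t^4*exp(t) + 160*t^3*exp(2*t) + 5*t^3*exp(t) - 100*t^3 - 540*t^2*exp(3*t) - 640*t^2*exp(2*t) - 150*t^2*exp(t) + 420*t^2 + 3060*t*exp(3*t) - 2000*t*exp(2*t) - 210*t*exp(t) + 2400*exp(3*t) - 560*exp(2*t)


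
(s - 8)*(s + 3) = s^2 - 5*s - 24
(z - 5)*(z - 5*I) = z^2 - 5*z - 5*I*z + 25*I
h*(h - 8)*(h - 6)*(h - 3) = h^4 - 17*h^3 + 90*h^2 - 144*h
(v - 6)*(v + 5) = v^2 - v - 30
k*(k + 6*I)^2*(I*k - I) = I*k^4 - 12*k^3 - I*k^3 + 12*k^2 - 36*I*k^2 + 36*I*k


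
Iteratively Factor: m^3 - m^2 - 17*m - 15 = (m + 1)*(m^2 - 2*m - 15) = (m + 1)*(m + 3)*(m - 5)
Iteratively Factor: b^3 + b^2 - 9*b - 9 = (b - 3)*(b^2 + 4*b + 3) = (b - 3)*(b + 3)*(b + 1)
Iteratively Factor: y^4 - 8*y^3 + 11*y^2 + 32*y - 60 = (y - 2)*(y^3 - 6*y^2 - y + 30) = (y - 2)*(y + 2)*(y^2 - 8*y + 15) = (y - 5)*(y - 2)*(y + 2)*(y - 3)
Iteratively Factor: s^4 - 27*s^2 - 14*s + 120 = (s - 2)*(s^3 + 2*s^2 - 23*s - 60) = (s - 2)*(s + 3)*(s^2 - s - 20) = (s - 5)*(s - 2)*(s + 3)*(s + 4)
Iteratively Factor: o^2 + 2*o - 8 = (o - 2)*(o + 4)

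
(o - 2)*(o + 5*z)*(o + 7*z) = o^3 + 12*o^2*z - 2*o^2 + 35*o*z^2 - 24*o*z - 70*z^2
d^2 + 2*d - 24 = (d - 4)*(d + 6)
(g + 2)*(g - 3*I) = g^2 + 2*g - 3*I*g - 6*I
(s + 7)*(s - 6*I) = s^2 + 7*s - 6*I*s - 42*I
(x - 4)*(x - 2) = x^2 - 6*x + 8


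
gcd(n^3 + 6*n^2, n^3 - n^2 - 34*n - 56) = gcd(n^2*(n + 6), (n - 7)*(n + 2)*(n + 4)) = 1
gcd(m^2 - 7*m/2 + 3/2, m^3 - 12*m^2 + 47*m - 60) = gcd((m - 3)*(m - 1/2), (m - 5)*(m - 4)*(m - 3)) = m - 3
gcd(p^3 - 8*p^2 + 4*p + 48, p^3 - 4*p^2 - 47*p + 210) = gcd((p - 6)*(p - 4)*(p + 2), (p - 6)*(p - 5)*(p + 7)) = p - 6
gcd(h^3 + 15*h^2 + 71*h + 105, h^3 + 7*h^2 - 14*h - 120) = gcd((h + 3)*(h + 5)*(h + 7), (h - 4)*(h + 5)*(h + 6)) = h + 5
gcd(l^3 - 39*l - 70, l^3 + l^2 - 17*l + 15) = l + 5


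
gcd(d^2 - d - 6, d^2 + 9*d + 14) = d + 2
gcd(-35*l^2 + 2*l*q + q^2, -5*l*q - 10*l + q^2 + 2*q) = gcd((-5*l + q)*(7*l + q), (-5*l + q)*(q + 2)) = -5*l + q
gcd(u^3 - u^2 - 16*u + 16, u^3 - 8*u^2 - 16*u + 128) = u^2 - 16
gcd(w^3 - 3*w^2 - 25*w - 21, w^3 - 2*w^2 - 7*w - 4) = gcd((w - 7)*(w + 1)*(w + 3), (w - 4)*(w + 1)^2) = w + 1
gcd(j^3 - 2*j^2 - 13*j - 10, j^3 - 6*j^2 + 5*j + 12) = j + 1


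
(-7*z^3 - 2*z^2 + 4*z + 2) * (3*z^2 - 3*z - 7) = -21*z^5 + 15*z^4 + 67*z^3 + 8*z^2 - 34*z - 14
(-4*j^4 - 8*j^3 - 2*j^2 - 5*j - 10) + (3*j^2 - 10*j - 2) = -4*j^4 - 8*j^3 + j^2 - 15*j - 12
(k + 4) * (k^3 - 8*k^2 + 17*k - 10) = k^4 - 4*k^3 - 15*k^2 + 58*k - 40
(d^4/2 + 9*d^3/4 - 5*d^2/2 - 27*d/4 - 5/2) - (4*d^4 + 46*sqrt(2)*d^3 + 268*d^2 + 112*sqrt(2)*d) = -7*d^4/2 - 46*sqrt(2)*d^3 + 9*d^3/4 - 541*d^2/2 - 112*sqrt(2)*d - 27*d/4 - 5/2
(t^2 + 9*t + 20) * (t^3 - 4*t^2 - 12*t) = t^5 + 5*t^4 - 28*t^3 - 188*t^2 - 240*t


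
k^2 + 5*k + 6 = (k + 2)*(k + 3)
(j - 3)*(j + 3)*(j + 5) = j^3 + 5*j^2 - 9*j - 45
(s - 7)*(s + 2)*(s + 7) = s^3 + 2*s^2 - 49*s - 98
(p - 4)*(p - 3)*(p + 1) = p^3 - 6*p^2 + 5*p + 12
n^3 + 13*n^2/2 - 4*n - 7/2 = (n - 1)*(n + 1/2)*(n + 7)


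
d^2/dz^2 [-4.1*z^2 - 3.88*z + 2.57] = -8.20000000000000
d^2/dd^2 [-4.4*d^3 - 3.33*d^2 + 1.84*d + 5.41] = -26.4*d - 6.66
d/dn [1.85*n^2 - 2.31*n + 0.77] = 3.7*n - 2.31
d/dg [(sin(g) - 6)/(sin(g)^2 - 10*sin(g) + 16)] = (12*sin(g) + cos(g)^2 - 45)*cos(g)/(sin(g)^2 - 10*sin(g) + 16)^2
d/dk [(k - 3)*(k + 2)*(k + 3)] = 3*k^2 + 4*k - 9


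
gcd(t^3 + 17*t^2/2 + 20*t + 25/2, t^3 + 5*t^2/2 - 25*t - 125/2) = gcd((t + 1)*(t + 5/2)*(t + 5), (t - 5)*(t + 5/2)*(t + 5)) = t^2 + 15*t/2 + 25/2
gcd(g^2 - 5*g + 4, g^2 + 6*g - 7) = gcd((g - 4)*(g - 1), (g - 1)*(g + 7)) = g - 1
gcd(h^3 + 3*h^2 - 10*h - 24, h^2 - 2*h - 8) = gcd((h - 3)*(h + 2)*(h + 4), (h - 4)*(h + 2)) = h + 2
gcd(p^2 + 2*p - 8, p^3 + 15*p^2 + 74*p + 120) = p + 4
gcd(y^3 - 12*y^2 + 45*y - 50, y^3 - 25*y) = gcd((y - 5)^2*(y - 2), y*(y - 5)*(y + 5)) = y - 5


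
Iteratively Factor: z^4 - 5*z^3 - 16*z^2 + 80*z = (z)*(z^3 - 5*z^2 - 16*z + 80) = z*(z - 5)*(z^2 - 16) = z*(z - 5)*(z + 4)*(z - 4)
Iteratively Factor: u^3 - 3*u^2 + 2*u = (u - 1)*(u^2 - 2*u) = (u - 2)*(u - 1)*(u)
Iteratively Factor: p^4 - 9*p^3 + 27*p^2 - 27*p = (p)*(p^3 - 9*p^2 + 27*p - 27) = p*(p - 3)*(p^2 - 6*p + 9) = p*(p - 3)^2*(p - 3)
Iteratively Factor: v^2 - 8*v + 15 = (v - 3)*(v - 5)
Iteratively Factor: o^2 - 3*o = (o - 3)*(o)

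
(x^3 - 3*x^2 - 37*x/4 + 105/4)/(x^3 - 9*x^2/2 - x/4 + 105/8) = 2*(x + 3)/(2*x + 3)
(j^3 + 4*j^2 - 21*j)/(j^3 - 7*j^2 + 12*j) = (j + 7)/(j - 4)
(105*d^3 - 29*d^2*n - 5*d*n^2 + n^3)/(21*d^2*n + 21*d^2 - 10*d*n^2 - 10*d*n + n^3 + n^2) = (5*d + n)/(n + 1)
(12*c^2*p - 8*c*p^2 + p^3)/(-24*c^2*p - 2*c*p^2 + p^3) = (-2*c + p)/(4*c + p)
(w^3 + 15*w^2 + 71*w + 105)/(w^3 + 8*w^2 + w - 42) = (w + 5)/(w - 2)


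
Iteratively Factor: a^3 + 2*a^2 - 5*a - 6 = (a + 1)*(a^2 + a - 6) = (a - 2)*(a + 1)*(a + 3)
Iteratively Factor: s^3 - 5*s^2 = (s)*(s^2 - 5*s) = s*(s - 5)*(s)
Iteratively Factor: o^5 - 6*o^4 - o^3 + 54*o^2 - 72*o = (o - 4)*(o^4 - 2*o^3 - 9*o^2 + 18*o) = (o - 4)*(o - 2)*(o^3 - 9*o) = o*(o - 4)*(o - 2)*(o^2 - 9) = o*(o - 4)*(o - 2)*(o + 3)*(o - 3)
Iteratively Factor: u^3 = (u)*(u^2) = u^2*(u)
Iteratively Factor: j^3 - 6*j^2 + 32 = (j + 2)*(j^2 - 8*j + 16) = (j - 4)*(j + 2)*(j - 4)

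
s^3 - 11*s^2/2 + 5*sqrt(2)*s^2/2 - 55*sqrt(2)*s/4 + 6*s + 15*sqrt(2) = (s - 4)*(s - 3/2)*(s + 5*sqrt(2)/2)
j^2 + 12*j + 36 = (j + 6)^2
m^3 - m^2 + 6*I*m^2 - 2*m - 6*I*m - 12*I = (m - 2)*(m + 1)*(m + 6*I)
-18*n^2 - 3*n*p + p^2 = (-6*n + p)*(3*n + p)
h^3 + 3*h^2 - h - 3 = (h - 1)*(h + 1)*(h + 3)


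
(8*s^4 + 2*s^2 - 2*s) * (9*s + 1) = 72*s^5 + 8*s^4 + 18*s^3 - 16*s^2 - 2*s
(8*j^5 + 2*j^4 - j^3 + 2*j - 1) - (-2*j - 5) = 8*j^5 + 2*j^4 - j^3 + 4*j + 4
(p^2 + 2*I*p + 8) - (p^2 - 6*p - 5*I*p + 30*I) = 6*p + 7*I*p + 8 - 30*I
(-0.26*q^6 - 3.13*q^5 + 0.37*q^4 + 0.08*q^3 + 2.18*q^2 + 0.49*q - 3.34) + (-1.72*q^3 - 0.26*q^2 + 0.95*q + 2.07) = -0.26*q^6 - 3.13*q^5 + 0.37*q^4 - 1.64*q^3 + 1.92*q^2 + 1.44*q - 1.27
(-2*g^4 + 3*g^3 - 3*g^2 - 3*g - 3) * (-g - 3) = 2*g^5 + 3*g^4 - 6*g^3 + 12*g^2 + 12*g + 9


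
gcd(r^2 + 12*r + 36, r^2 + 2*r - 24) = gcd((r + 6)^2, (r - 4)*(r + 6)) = r + 6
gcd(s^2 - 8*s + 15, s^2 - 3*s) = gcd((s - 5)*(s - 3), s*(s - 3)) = s - 3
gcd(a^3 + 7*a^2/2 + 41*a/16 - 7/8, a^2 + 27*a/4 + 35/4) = a + 7/4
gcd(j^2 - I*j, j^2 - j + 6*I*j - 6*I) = 1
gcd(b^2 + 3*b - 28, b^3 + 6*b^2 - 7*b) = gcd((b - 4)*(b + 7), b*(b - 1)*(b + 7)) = b + 7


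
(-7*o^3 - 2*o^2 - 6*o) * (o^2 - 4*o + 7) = -7*o^5 + 26*o^4 - 47*o^3 + 10*o^2 - 42*o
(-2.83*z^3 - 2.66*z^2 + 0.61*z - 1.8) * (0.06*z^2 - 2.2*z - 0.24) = -0.1698*z^5 + 6.0664*z^4 + 6.5678*z^3 - 0.8116*z^2 + 3.8136*z + 0.432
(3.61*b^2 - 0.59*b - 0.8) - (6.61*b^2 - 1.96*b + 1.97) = -3.0*b^2 + 1.37*b - 2.77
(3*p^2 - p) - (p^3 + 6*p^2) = -p^3 - 3*p^2 - p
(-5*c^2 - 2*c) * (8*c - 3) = -40*c^3 - c^2 + 6*c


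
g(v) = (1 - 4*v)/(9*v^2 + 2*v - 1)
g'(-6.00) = 0.01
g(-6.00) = 0.08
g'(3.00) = 0.04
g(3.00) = -0.13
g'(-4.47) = 0.03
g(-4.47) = 0.11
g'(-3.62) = 0.04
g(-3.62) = 0.14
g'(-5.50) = 0.02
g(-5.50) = 0.09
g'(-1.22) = 0.78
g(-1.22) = 0.59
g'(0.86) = 0.24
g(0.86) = -0.33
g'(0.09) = 1.20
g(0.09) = -0.86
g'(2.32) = 0.06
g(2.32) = -0.16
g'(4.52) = 0.02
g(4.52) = -0.09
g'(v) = (1 - 4*v)*(-18*v - 2)/(9*v^2 + 2*v - 1)^2 - 4/(9*v^2 + 2*v - 1) = 2*(18*v^2 - 9*v + 1)/(81*v^4 + 36*v^3 - 14*v^2 - 4*v + 1)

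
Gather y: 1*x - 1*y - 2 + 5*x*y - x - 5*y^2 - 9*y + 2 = -5*y^2 + y*(5*x - 10)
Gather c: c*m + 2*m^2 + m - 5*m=c*m + 2*m^2 - 4*m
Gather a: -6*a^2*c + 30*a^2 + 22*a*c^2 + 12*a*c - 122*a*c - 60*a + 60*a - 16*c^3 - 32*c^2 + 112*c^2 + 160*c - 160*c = a^2*(30 - 6*c) + a*(22*c^2 - 110*c) - 16*c^3 + 80*c^2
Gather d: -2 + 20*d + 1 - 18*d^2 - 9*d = -18*d^2 + 11*d - 1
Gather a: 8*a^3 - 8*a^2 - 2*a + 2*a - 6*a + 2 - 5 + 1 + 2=8*a^3 - 8*a^2 - 6*a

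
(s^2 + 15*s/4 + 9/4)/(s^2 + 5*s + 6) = (s + 3/4)/(s + 2)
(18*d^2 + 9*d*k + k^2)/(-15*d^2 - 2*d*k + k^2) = (-6*d - k)/(5*d - k)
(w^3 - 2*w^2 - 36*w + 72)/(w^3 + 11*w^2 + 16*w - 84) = (w - 6)/(w + 7)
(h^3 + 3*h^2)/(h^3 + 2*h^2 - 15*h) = h*(h + 3)/(h^2 + 2*h - 15)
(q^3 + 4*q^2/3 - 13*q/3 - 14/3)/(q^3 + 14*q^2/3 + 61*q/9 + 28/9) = 3*(q - 2)/(3*q + 4)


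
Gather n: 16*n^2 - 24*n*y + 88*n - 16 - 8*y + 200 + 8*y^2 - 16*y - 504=16*n^2 + n*(88 - 24*y) + 8*y^2 - 24*y - 320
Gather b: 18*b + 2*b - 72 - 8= 20*b - 80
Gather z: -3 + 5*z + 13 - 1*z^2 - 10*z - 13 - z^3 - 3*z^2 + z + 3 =-z^3 - 4*z^2 - 4*z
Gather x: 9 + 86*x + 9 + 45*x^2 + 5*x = 45*x^2 + 91*x + 18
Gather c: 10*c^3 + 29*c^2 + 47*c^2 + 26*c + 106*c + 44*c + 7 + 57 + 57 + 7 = 10*c^3 + 76*c^2 + 176*c + 128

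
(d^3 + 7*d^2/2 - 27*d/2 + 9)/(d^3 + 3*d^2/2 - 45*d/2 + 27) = (d - 1)/(d - 3)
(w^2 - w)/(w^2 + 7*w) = (w - 1)/(w + 7)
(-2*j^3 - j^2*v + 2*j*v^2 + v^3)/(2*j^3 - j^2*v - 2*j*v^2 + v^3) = (2*j + v)/(-2*j + v)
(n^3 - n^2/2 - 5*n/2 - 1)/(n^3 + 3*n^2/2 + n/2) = (n - 2)/n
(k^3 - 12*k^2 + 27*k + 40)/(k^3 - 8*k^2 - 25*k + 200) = (k + 1)/(k + 5)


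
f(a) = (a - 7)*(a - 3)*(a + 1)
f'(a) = (a - 7)*(a - 3) + (a - 7)*(a + 1) + (a - 3)*(a + 1) = 3*a^2 - 18*a + 11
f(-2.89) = -110.10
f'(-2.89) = 88.08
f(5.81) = -22.77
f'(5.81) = 7.69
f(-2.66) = -90.76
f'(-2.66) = 80.11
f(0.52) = 24.43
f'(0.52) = 2.45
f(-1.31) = -11.10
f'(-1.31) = 39.73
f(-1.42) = -15.63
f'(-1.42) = 42.61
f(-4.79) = -348.09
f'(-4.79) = 166.05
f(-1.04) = -1.30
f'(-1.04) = 32.96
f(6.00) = -21.00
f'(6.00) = 11.00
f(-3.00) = -120.00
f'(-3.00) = 92.00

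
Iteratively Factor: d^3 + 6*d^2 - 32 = (d + 4)*(d^2 + 2*d - 8) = (d + 4)^2*(d - 2)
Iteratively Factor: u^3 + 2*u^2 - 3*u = (u + 3)*(u^2 - u) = u*(u + 3)*(u - 1)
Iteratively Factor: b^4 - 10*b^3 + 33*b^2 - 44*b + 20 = (b - 2)*(b^3 - 8*b^2 + 17*b - 10) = (b - 2)*(b - 1)*(b^2 - 7*b + 10) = (b - 2)^2*(b - 1)*(b - 5)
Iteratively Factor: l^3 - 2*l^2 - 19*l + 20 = (l - 1)*(l^2 - l - 20) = (l - 1)*(l + 4)*(l - 5)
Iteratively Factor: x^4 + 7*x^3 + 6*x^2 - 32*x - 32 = (x + 4)*(x^3 + 3*x^2 - 6*x - 8) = (x + 1)*(x + 4)*(x^2 + 2*x - 8) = (x + 1)*(x + 4)^2*(x - 2)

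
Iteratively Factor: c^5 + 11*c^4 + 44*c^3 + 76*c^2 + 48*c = (c)*(c^4 + 11*c^3 + 44*c^2 + 76*c + 48) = c*(c + 2)*(c^3 + 9*c^2 + 26*c + 24) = c*(c + 2)^2*(c^2 + 7*c + 12) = c*(c + 2)^2*(c + 4)*(c + 3)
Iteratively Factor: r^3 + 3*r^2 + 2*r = (r + 2)*(r^2 + r) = (r + 1)*(r + 2)*(r)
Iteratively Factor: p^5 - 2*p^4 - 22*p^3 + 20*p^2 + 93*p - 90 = (p - 1)*(p^4 - p^3 - 23*p^2 - 3*p + 90) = (p - 1)*(p + 3)*(p^3 - 4*p^2 - 11*p + 30) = (p - 1)*(p + 3)^2*(p^2 - 7*p + 10) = (p - 2)*(p - 1)*(p + 3)^2*(p - 5)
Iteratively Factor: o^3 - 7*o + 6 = (o - 2)*(o^2 + 2*o - 3) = (o - 2)*(o + 3)*(o - 1)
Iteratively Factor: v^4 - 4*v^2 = (v)*(v^3 - 4*v) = v^2*(v^2 - 4) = v^2*(v + 2)*(v - 2)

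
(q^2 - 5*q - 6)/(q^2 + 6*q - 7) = (q^2 - 5*q - 6)/(q^2 + 6*q - 7)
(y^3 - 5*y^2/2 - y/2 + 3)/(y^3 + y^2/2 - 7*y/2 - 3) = (2*y - 3)/(2*y + 3)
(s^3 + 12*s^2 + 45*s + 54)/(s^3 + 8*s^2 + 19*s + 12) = (s^2 + 9*s + 18)/(s^2 + 5*s + 4)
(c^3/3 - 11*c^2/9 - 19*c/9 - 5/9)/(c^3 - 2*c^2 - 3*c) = (3*c^2 - 14*c - 5)/(9*c*(c - 3))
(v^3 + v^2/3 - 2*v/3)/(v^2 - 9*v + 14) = v*(3*v^2 + v - 2)/(3*(v^2 - 9*v + 14))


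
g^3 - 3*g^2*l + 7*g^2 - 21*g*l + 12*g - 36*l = (g + 3)*(g + 4)*(g - 3*l)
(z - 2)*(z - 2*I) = z^2 - 2*z - 2*I*z + 4*I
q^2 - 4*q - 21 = (q - 7)*(q + 3)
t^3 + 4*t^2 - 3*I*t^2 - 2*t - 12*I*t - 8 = (t + 4)*(t - 2*I)*(t - I)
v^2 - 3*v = v*(v - 3)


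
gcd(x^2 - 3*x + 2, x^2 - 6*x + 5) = x - 1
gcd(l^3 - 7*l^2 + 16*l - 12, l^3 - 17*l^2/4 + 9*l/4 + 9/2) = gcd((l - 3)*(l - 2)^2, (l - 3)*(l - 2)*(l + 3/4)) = l^2 - 5*l + 6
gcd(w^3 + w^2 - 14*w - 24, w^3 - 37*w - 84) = w + 3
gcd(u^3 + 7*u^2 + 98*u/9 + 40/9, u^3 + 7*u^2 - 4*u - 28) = 1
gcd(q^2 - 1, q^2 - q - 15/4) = 1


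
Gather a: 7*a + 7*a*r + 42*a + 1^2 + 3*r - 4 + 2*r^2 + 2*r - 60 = a*(7*r + 49) + 2*r^2 + 5*r - 63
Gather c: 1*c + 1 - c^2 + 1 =-c^2 + c + 2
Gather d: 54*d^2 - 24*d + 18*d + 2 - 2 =54*d^2 - 6*d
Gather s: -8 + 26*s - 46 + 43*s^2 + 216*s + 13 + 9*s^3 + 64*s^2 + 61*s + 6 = 9*s^3 + 107*s^2 + 303*s - 35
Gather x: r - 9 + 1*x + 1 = r + x - 8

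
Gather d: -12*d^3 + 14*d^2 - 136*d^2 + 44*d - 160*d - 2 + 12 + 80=-12*d^3 - 122*d^2 - 116*d + 90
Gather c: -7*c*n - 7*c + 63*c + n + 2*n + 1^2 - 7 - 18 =c*(56 - 7*n) + 3*n - 24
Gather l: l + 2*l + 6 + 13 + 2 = 3*l + 21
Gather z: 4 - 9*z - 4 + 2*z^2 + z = 2*z^2 - 8*z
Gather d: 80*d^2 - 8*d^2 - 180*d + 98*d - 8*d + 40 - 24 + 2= 72*d^2 - 90*d + 18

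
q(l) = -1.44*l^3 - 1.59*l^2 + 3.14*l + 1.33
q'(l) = -4.32*l^2 - 3.18*l + 3.14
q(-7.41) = 476.65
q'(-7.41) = -210.50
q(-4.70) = 100.95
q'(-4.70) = -77.34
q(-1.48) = -2.13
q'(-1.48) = -1.62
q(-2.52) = 6.36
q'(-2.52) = -16.28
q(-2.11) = 1.15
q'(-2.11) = -9.38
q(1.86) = -7.60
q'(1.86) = -17.72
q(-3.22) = 22.81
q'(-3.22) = -31.41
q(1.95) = -9.27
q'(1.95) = -19.49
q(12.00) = -2678.27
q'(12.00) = -657.10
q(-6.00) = 236.29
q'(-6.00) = -133.30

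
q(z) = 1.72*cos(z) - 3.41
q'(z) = -1.72*sin(z)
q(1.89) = -3.95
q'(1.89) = -1.63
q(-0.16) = -1.71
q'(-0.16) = 0.27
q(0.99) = -2.47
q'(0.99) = -1.44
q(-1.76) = -3.73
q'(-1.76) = 1.69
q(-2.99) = -5.11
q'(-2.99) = 0.26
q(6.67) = -1.82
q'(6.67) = -0.65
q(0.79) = -2.20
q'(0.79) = -1.22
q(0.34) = -1.79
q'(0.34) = -0.57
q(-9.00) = -4.98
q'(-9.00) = 0.71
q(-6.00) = -1.76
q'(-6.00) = -0.48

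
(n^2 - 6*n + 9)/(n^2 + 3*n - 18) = (n - 3)/(n + 6)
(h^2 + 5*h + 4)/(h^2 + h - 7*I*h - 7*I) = (h + 4)/(h - 7*I)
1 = 1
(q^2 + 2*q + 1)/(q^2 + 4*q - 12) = (q^2 + 2*q + 1)/(q^2 + 4*q - 12)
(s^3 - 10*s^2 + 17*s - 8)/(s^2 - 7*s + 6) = (s^2 - 9*s + 8)/(s - 6)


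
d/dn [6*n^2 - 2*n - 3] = 12*n - 2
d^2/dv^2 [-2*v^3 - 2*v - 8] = -12*v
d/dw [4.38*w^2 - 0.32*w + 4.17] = 8.76*w - 0.32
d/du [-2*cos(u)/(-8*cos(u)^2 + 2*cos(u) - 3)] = 2*(-sin(u) + 2*sin(3*u))/(2*cos(u) - 4*cos(2*u) - 7)^2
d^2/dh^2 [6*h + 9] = 0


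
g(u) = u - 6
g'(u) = 1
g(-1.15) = -7.15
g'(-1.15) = 1.00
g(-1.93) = -7.93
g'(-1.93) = 1.00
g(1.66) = -4.34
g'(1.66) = 1.00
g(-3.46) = -9.46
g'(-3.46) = 1.00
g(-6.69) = -12.69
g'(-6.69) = 1.00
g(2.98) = -3.02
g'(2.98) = 1.00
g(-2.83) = -8.83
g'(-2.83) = 1.00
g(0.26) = -5.74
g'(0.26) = 1.00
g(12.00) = 6.00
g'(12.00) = 1.00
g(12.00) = 6.00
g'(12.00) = 1.00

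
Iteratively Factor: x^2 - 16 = (x - 4)*(x + 4)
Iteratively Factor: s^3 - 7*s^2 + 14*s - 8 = (s - 1)*(s^2 - 6*s + 8) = (s - 2)*(s - 1)*(s - 4)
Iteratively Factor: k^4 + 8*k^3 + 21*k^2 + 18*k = (k)*(k^3 + 8*k^2 + 21*k + 18) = k*(k + 3)*(k^2 + 5*k + 6) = k*(k + 2)*(k + 3)*(k + 3)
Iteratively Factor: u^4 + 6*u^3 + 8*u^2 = (u)*(u^3 + 6*u^2 + 8*u) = u*(u + 4)*(u^2 + 2*u) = u*(u + 2)*(u + 4)*(u)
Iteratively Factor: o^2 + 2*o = (o + 2)*(o)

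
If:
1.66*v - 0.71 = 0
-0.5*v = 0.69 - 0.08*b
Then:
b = 11.30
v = 0.43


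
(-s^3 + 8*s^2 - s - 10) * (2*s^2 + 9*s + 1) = -2*s^5 + 7*s^4 + 69*s^3 - 21*s^2 - 91*s - 10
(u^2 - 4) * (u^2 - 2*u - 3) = u^4 - 2*u^3 - 7*u^2 + 8*u + 12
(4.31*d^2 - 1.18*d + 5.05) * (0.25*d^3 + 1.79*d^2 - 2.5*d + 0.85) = 1.0775*d^5 + 7.4199*d^4 - 11.6247*d^3 + 15.653*d^2 - 13.628*d + 4.2925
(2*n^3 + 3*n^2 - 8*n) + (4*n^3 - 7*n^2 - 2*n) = 6*n^3 - 4*n^2 - 10*n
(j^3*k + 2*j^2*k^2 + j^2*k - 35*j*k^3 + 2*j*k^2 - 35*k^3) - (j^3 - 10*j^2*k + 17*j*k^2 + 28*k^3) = j^3*k - j^3 + 2*j^2*k^2 + 11*j^2*k - 35*j*k^3 - 15*j*k^2 - 63*k^3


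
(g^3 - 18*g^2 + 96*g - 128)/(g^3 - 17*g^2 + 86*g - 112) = (g - 8)/(g - 7)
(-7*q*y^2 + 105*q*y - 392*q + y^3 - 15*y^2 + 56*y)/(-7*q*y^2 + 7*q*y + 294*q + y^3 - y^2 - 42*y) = (y - 8)/(y + 6)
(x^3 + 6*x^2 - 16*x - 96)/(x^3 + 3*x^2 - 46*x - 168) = (x - 4)/(x - 7)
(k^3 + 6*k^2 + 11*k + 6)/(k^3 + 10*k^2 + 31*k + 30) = (k + 1)/(k + 5)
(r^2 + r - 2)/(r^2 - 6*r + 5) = (r + 2)/(r - 5)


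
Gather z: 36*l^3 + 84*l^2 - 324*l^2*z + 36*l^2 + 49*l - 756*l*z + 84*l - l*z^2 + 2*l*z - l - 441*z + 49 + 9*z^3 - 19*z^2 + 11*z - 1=36*l^3 + 120*l^2 + 132*l + 9*z^3 + z^2*(-l - 19) + z*(-324*l^2 - 754*l - 430) + 48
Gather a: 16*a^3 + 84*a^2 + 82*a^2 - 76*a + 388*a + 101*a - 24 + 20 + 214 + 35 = 16*a^3 + 166*a^2 + 413*a + 245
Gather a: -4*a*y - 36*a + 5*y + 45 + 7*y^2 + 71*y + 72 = a*(-4*y - 36) + 7*y^2 + 76*y + 117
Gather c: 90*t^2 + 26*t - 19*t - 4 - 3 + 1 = 90*t^2 + 7*t - 6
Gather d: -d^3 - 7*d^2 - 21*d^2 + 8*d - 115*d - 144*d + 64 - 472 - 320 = -d^3 - 28*d^2 - 251*d - 728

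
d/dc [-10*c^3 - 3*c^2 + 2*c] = -30*c^2 - 6*c + 2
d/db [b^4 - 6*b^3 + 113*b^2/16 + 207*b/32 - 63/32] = 4*b^3 - 18*b^2 + 113*b/8 + 207/32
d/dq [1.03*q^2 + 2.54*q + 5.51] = 2.06*q + 2.54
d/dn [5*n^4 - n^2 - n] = 20*n^3 - 2*n - 1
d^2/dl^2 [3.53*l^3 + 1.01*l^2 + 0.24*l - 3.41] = 21.18*l + 2.02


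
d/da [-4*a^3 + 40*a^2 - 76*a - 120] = -12*a^2 + 80*a - 76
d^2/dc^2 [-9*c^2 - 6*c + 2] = -18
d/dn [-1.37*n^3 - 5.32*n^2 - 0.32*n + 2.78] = -4.11*n^2 - 10.64*n - 0.32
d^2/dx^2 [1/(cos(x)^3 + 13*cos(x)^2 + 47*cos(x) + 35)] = ((191*cos(x) + 104*cos(2*x) + 9*cos(3*x))*(cos(x)^3 + 13*cos(x)^2 + 47*cos(x) + 35)/4 + 2*(3*cos(x)^2 + 26*cos(x) + 47)^2*sin(x)^2)/(cos(x)^3 + 13*cos(x)^2 + 47*cos(x) + 35)^3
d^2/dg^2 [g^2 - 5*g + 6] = 2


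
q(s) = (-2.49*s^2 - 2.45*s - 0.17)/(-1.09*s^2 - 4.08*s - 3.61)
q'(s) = (-4.98*s - 2.45)/(-1.09*s^2 - 4.08*s - 3.61) + (2.18*s + 4.08)*(-2.49*s^2 - 2.45*s - 0.17)/(-1.09*s^2 - 4.08*s - 3.61)^2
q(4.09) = 1.35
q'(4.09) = 0.14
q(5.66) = 1.52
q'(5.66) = 0.09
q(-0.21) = -0.08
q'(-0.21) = 0.61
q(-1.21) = 3.16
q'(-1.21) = -30.24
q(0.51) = 0.35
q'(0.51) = 0.53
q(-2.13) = -46.22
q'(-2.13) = 252.99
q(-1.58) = -21.81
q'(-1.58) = -73.21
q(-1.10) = 1.11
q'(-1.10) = -11.09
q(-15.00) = 2.79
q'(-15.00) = 0.04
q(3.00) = 1.17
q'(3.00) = 0.19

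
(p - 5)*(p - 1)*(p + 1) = p^3 - 5*p^2 - p + 5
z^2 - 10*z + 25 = (z - 5)^2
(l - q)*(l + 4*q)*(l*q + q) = l^3*q + 3*l^2*q^2 + l^2*q - 4*l*q^3 + 3*l*q^2 - 4*q^3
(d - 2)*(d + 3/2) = d^2 - d/2 - 3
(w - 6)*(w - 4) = w^2 - 10*w + 24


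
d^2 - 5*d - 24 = (d - 8)*(d + 3)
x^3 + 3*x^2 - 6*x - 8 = (x - 2)*(x + 1)*(x + 4)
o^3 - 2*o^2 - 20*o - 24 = (o - 6)*(o + 2)^2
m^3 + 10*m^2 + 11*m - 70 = (m - 2)*(m + 5)*(m + 7)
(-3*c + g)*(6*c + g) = -18*c^2 + 3*c*g + g^2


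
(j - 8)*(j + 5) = j^2 - 3*j - 40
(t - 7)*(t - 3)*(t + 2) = t^3 - 8*t^2 + t + 42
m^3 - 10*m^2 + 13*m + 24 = (m - 8)*(m - 3)*(m + 1)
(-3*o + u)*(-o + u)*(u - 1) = 3*o^2*u - 3*o^2 - 4*o*u^2 + 4*o*u + u^3 - u^2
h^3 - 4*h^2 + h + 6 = (h - 3)*(h - 2)*(h + 1)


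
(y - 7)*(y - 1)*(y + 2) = y^3 - 6*y^2 - 9*y + 14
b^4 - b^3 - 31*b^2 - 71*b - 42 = (b - 7)*(b + 1)*(b + 2)*(b + 3)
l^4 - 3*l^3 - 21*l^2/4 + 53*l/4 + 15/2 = (l - 3)*(l - 5/2)*(l + 1/2)*(l + 2)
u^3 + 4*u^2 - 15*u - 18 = (u - 3)*(u + 1)*(u + 6)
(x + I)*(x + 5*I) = x^2 + 6*I*x - 5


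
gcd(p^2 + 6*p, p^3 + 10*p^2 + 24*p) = p^2 + 6*p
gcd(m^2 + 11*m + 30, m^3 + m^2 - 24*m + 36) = m + 6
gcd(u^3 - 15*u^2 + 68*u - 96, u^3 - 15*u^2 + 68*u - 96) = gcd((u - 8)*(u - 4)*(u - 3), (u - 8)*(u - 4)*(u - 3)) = u^3 - 15*u^2 + 68*u - 96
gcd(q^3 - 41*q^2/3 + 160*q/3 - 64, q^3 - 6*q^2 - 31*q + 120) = q^2 - 11*q + 24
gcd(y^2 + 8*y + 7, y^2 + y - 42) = y + 7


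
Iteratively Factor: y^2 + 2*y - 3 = (y + 3)*(y - 1)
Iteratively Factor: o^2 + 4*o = (o)*(o + 4)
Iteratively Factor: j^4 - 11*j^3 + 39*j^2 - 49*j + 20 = (j - 1)*(j^3 - 10*j^2 + 29*j - 20) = (j - 5)*(j - 1)*(j^2 - 5*j + 4) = (j - 5)*(j - 1)^2*(j - 4)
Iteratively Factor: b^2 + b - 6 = (b + 3)*(b - 2)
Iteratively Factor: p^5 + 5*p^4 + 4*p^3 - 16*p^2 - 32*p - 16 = (p + 2)*(p^4 + 3*p^3 - 2*p^2 - 12*p - 8) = (p + 2)^2*(p^3 + p^2 - 4*p - 4) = (p + 2)^3*(p^2 - p - 2) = (p - 2)*(p + 2)^3*(p + 1)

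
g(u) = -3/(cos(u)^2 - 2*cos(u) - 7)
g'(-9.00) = -0.25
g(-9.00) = 0.69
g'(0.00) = 0.00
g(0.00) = 0.38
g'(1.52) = 0.11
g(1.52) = 0.42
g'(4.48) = -0.17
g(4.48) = 0.46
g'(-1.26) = -0.07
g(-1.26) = 0.40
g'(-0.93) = -0.03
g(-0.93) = 0.38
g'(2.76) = 0.23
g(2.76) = 0.70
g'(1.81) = 0.17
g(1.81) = 0.46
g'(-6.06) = 0.00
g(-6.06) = 0.38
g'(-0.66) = -0.01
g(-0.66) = 0.38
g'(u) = -3*(2*sin(u)*cos(u) - 2*sin(u))/(cos(u)^2 - 2*cos(u) - 7)^2 = 6*(1 - cos(u))*sin(u)/(sin(u)^2 + 2*cos(u) + 6)^2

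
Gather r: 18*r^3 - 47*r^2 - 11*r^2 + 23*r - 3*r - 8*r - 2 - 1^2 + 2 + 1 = 18*r^3 - 58*r^2 + 12*r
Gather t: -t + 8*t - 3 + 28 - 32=7*t - 7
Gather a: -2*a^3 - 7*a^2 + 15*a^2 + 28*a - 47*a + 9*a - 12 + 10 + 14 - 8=-2*a^3 + 8*a^2 - 10*a + 4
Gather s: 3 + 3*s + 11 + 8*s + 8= 11*s + 22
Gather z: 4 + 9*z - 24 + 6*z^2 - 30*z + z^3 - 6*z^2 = z^3 - 21*z - 20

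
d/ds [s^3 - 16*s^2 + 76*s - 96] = 3*s^2 - 32*s + 76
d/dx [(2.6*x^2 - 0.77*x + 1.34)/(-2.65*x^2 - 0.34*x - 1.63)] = (-2.9245*x^2 - 1.374*x + 1.7107)/(7.0225*x^4 + 1.802*x^3 + 8.7546*x^2 + 1.1084*x + 2.6569)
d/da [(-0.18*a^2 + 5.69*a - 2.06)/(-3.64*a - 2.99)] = (0.6552*a^2 + 1.0764*a - 24.5115)/(13.2496*a^2 + 21.7672*a + 8.9401)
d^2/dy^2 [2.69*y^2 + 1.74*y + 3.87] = 5.38000000000000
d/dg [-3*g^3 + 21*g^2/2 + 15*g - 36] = -9*g^2 + 21*g + 15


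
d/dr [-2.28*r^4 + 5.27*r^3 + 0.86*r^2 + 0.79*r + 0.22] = -9.12*r^3 + 15.81*r^2 + 1.72*r + 0.79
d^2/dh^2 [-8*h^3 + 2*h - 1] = -48*h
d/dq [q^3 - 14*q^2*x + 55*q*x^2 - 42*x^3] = 3*q^2 - 28*q*x + 55*x^2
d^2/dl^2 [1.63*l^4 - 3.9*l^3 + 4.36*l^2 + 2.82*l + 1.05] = 19.56*l^2 - 23.4*l + 8.72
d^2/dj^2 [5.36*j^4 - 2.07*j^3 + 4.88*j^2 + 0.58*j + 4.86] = 64.32*j^2 - 12.42*j + 9.76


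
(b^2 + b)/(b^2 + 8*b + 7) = b/(b + 7)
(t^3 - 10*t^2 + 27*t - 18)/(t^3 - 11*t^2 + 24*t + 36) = (t^2 - 4*t + 3)/(t^2 - 5*t - 6)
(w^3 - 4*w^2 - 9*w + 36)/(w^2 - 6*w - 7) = (-w^3 + 4*w^2 + 9*w - 36)/(-w^2 + 6*w + 7)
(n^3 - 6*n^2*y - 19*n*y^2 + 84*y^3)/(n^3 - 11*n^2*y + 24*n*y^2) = (-n^2 + 3*n*y + 28*y^2)/(n*(-n + 8*y))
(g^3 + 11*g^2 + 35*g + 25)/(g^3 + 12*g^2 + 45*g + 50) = (g + 1)/(g + 2)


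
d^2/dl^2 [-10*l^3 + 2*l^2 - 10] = 4 - 60*l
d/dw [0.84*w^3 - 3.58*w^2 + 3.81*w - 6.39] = 2.52*w^2 - 7.16*w + 3.81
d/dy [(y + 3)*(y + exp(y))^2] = (y + exp(y))*(y + 2*(y + 3)*(exp(y) + 1) + exp(y))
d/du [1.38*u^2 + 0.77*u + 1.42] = 2.76*u + 0.77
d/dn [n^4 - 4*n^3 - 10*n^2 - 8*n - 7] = 4*n^3 - 12*n^2 - 20*n - 8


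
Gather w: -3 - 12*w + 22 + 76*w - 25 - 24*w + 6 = 40*w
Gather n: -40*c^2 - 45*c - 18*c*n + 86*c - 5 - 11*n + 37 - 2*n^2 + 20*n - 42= -40*c^2 + 41*c - 2*n^2 + n*(9 - 18*c) - 10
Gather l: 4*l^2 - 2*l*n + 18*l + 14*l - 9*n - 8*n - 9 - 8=4*l^2 + l*(32 - 2*n) - 17*n - 17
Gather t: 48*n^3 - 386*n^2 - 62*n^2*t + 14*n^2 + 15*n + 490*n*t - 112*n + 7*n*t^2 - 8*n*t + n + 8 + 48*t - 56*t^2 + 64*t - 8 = 48*n^3 - 372*n^2 - 96*n + t^2*(7*n - 56) + t*(-62*n^2 + 482*n + 112)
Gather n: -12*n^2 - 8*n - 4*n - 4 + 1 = -12*n^2 - 12*n - 3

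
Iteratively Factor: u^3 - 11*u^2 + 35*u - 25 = (u - 5)*(u^2 - 6*u + 5) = (u - 5)^2*(u - 1)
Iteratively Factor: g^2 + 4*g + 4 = (g + 2)*(g + 2)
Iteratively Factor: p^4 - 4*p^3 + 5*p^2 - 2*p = (p - 1)*(p^3 - 3*p^2 + 2*p) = p*(p - 1)*(p^2 - 3*p + 2) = p*(p - 2)*(p - 1)*(p - 1)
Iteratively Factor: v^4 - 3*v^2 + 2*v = (v - 1)*(v^3 + v^2 - 2*v) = (v - 1)*(v + 2)*(v^2 - v) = v*(v - 1)*(v + 2)*(v - 1)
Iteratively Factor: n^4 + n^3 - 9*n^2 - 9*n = (n + 3)*(n^3 - 2*n^2 - 3*n) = n*(n + 3)*(n^2 - 2*n - 3) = n*(n - 3)*(n + 3)*(n + 1)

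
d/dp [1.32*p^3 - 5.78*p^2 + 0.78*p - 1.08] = 3.96*p^2 - 11.56*p + 0.78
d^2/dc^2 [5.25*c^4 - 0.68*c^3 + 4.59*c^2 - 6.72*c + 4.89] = 63.0*c^2 - 4.08*c + 9.18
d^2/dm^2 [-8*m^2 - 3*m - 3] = -16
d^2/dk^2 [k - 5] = 0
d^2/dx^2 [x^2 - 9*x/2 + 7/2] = 2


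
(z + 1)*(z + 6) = z^2 + 7*z + 6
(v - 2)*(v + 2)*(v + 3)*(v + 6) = v^4 + 9*v^3 + 14*v^2 - 36*v - 72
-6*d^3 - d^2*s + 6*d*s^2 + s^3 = (-d + s)*(d + s)*(6*d + s)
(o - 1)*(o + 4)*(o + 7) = o^3 + 10*o^2 + 17*o - 28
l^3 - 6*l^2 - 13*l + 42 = (l - 7)*(l - 2)*(l + 3)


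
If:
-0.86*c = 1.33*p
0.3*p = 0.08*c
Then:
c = 0.00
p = 0.00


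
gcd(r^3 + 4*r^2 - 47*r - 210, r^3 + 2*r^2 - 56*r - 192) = r + 6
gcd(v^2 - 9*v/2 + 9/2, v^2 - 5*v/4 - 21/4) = v - 3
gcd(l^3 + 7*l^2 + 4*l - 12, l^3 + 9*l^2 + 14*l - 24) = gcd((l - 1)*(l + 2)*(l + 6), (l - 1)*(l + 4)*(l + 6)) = l^2 + 5*l - 6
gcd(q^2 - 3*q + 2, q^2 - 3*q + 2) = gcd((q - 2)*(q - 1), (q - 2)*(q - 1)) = q^2 - 3*q + 2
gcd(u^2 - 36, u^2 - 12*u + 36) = u - 6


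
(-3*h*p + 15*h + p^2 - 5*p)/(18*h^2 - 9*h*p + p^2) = (p - 5)/(-6*h + p)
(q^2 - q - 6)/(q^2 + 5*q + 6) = (q - 3)/(q + 3)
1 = 1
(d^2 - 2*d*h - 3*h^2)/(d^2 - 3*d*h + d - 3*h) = (d + h)/(d + 1)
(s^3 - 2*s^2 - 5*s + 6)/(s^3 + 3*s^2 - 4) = (s - 3)/(s + 2)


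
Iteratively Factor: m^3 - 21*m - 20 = (m - 5)*(m^2 + 5*m + 4) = (m - 5)*(m + 1)*(m + 4)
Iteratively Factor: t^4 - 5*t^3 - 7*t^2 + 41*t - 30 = (t - 5)*(t^3 - 7*t + 6) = (t - 5)*(t - 1)*(t^2 + t - 6) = (t - 5)*(t - 1)*(t + 3)*(t - 2)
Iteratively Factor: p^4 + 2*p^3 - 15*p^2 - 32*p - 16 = (p + 4)*(p^3 - 2*p^2 - 7*p - 4) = (p + 1)*(p + 4)*(p^2 - 3*p - 4) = (p - 4)*(p + 1)*(p + 4)*(p + 1)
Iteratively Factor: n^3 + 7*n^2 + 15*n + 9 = (n + 1)*(n^2 + 6*n + 9) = (n + 1)*(n + 3)*(n + 3)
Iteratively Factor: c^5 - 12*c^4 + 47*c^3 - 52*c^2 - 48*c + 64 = (c - 1)*(c^4 - 11*c^3 + 36*c^2 - 16*c - 64) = (c - 4)*(c - 1)*(c^3 - 7*c^2 + 8*c + 16) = (c - 4)*(c - 1)*(c + 1)*(c^2 - 8*c + 16) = (c - 4)^2*(c - 1)*(c + 1)*(c - 4)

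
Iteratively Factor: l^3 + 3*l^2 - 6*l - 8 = (l - 2)*(l^2 + 5*l + 4) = (l - 2)*(l + 1)*(l + 4)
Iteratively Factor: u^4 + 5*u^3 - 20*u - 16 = (u - 2)*(u^3 + 7*u^2 + 14*u + 8) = (u - 2)*(u + 1)*(u^2 + 6*u + 8) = (u - 2)*(u + 1)*(u + 4)*(u + 2)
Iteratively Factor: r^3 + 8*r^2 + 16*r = (r + 4)*(r^2 + 4*r) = r*(r + 4)*(r + 4)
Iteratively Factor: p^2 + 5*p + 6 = (p + 3)*(p + 2)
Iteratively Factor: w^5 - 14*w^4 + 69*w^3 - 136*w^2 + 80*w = (w - 4)*(w^4 - 10*w^3 + 29*w^2 - 20*w) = w*(w - 4)*(w^3 - 10*w^2 + 29*w - 20) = w*(w - 4)*(w - 1)*(w^2 - 9*w + 20) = w*(w - 4)^2*(w - 1)*(w - 5)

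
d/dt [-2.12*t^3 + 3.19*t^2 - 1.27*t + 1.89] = -6.36*t^2 + 6.38*t - 1.27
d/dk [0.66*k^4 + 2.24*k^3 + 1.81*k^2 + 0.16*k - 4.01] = 2.64*k^3 + 6.72*k^2 + 3.62*k + 0.16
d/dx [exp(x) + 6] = exp(x)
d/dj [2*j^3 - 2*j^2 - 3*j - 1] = 6*j^2 - 4*j - 3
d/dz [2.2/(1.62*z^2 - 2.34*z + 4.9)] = (5.148 - 7.128*z)/(1.62*z^2 - 2.34*z + 4.9)^2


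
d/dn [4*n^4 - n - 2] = 16*n^3 - 1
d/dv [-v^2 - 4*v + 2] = -2*v - 4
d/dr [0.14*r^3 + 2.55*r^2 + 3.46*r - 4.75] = 0.42*r^2 + 5.1*r + 3.46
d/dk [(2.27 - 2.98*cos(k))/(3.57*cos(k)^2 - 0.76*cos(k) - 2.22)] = (-10.6386*cos(k)^2 + 16.2078*cos(k) - 8.3408)*sin(k)/(12.7449*cos(k)^4 - 5.4264*cos(k)^3 - 15.2732*cos(k)^2 + 3.3744*cos(k) + 4.9284)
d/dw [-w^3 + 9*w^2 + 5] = 3*w*(6 - w)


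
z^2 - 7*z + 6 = (z - 6)*(z - 1)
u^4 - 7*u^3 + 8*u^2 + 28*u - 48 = (u - 4)*(u - 3)*(u - 2)*(u + 2)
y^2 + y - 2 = (y - 1)*(y + 2)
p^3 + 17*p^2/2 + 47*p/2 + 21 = (p + 2)*(p + 3)*(p + 7/2)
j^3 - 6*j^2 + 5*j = j*(j - 5)*(j - 1)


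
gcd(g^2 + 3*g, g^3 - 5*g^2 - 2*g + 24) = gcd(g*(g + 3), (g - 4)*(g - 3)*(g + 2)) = 1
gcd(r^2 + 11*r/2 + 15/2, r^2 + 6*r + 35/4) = r + 5/2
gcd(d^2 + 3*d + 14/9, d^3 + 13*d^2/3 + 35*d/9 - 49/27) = d + 7/3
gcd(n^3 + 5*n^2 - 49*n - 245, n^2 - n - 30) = n + 5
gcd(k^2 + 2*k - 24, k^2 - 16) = k - 4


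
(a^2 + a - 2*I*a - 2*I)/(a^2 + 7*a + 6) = (a - 2*I)/(a + 6)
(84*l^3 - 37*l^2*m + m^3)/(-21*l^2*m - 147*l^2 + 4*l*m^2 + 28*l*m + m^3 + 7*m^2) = (-4*l + m)/(m + 7)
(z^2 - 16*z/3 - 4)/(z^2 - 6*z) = (z + 2/3)/z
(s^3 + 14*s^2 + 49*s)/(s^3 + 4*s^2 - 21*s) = (s + 7)/(s - 3)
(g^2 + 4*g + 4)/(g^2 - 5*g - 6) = (g^2 + 4*g + 4)/(g^2 - 5*g - 6)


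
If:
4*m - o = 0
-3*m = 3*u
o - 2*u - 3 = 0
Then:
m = 1/2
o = 2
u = -1/2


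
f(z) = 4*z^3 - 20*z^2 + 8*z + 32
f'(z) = 12*z^2 - 40*z + 8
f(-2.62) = -198.19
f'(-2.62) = 195.17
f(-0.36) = 26.34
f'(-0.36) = 23.96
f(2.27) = -6.11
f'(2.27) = -20.97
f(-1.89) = -81.57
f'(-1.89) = 126.47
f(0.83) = 27.15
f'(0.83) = -16.93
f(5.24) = 100.28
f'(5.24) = 127.89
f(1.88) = 2.93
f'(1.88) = -24.79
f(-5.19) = -1107.44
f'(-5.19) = 538.83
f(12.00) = 4160.00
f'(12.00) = 1256.00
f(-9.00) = -4576.00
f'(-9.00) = 1340.00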